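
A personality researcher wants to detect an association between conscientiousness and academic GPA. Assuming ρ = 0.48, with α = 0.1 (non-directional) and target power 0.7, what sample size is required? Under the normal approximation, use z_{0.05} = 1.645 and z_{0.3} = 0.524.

Fisher's z: C = ½·ln((1+r)/(1−r)) = ½·ln(2.8462) = 0.5230.
n = ((z_{α/2} + z_β)/C)² + 3.
(1.645 + 0.524) / 0.5230 = 2.169 / 0.5230 = 4.147.
n = 4.147² + 3 = 17.20 + 3 = 20.2.
Round up.

n = 21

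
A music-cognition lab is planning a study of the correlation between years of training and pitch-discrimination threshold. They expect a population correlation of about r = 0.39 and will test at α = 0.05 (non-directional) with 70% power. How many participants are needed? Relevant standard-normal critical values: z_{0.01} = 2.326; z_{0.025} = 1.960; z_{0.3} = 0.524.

Fisher's z: C = ½·ln((1+r)/(1−r)) = ½·ln(2.2787) = 0.4118.
n = ((z_{α/2} + z_β)/C)² + 3.
(1.960 + 0.524) / 0.4118 = 2.484 / 0.4118 = 6.032.
n = 6.032² + 3 = 36.39 + 3 = 39.4.
Round up.

n = 40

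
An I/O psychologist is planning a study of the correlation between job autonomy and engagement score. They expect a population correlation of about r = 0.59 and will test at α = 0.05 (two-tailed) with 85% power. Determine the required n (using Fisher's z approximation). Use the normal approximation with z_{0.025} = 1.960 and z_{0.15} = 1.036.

Fisher's z: C = ½·ln((1+r)/(1−r)) = ½·ln(3.8780) = 0.6777.
n = ((z_{α/2} + z_β)/C)² + 3.
(1.960 + 1.036) / 0.6777 = 2.996 / 0.6777 = 4.421.
n = 4.421² + 3 = 19.54 + 3 = 22.5.
Round up.

n = 23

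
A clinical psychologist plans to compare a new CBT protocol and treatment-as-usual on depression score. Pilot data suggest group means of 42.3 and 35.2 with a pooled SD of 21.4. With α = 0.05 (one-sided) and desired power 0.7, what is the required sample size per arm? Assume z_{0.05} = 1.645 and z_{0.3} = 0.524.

n = 86 per group

Cohen's d = |M₁ − M₂| / SD_pooled = |42.3 − 35.2| / 21.4 = 7.1 / 21.4 = 0.332.
For two independent groups with equal n: n = 2·((z_{α} + z_β) / d)².
z_{α} + z_β = 1.645 + 0.524 = 2.169.
n = 2 × (2.169 / 0.332)² = 2 × 6.533² = 2 × 42.68 = 85.4.
Round up to the next whole participant.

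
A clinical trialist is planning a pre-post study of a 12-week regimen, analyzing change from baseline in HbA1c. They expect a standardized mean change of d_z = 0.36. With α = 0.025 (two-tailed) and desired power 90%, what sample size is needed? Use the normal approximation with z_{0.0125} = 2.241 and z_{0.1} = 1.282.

n = 96 pairs

For a paired (one-sample on differences) test: n = ((z_{α/2} + z_β) / d)².
z_{α/2} + z_β = 2.241 + 1.282 = 3.523.
n = (3.523 / 0.36)² = 9.786² = 95.77.
Round up.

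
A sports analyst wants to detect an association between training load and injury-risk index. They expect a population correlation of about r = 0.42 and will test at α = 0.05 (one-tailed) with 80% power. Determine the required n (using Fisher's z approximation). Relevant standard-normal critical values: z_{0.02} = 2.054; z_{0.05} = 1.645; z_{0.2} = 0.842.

n = 34

Fisher's z: C = ½·ln((1+r)/(1−r)) = ½·ln(2.4483) = 0.4477.
n = ((z_{α} + z_β)/C)² + 3.
(1.645 + 0.842) / 0.4477 = 2.487 / 0.4477 = 5.555.
n = 5.555² + 3 = 30.86 + 3 = 33.9.
Round up.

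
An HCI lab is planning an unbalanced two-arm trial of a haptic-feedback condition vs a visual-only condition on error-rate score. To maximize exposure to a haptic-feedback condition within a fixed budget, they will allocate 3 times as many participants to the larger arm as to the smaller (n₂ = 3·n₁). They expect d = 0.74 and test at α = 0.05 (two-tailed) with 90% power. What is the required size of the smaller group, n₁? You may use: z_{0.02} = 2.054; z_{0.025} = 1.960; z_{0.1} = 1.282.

n₁ = 26

With allocation ratio k = n₂/n₁ = 3, Var(x̄₁−x̄₂) = σ²(1/n₁ + 1/(k·n₁)) = σ²·(k+1)/(k·n₁).
So n₁ = (1 + 1/k)·((z_{α/2} + z_β)/d)² = 1.333 × (3.242/0.74)².
n₁ = 1.333 × 19.19 = 25.6.
Round up: n₁ = 26, giving n₂ = 3 × 26 = 78.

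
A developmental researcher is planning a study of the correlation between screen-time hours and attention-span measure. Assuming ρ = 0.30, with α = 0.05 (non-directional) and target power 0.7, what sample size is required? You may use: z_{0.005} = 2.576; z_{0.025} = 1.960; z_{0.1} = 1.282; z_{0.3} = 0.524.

n = 68

Fisher's z: C = ½·ln((1+r)/(1−r)) = ½·ln(1.8571) = 0.3095.
n = ((z_{α/2} + z_β)/C)² + 3.
(1.960 + 0.524) / 0.3095 = 2.484 / 0.3095 = 8.026.
n = 8.026² + 3 = 64.41 + 3 = 67.4.
Round up.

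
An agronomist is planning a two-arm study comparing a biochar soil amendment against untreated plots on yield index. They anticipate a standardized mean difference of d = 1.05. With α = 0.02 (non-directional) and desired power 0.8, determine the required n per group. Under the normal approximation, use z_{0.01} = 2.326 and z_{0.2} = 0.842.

For two independent groups with equal n: n = 2·((z_{α/2} + z_β) / d)².
z_{α/2} + z_β = 2.326 + 0.842 = 3.168.
n = 2 × (3.168 / 1.05)² = 2 × 3.017² = 2 × 9.10 = 18.2.
Round up to the next whole participant.

n = 19 per group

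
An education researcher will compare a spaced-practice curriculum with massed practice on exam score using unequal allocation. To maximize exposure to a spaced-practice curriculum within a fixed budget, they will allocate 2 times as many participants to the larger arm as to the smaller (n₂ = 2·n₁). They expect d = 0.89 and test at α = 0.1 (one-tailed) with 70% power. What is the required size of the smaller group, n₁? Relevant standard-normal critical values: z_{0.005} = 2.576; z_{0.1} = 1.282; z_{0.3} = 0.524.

n₁ = 7

With allocation ratio k = n₂/n₁ = 2, Var(x̄₁−x̄₂) = σ²(1/n₁ + 1/(k·n₁)) = σ²·(k+1)/(k·n₁).
So n₁ = (1 + 1/k)·((z_{α} + z_β)/d)² = 1.500 × (1.806/0.89)².
n₁ = 1.500 × 4.12 = 6.2.
Round up: n₁ = 7, giving n₂ = 2 × 7 = 14.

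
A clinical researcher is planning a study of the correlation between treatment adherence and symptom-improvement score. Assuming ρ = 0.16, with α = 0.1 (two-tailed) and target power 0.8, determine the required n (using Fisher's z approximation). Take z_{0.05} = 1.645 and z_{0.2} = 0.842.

Fisher's z: C = ½·ln((1+r)/(1−r)) = ½·ln(1.3810) = 0.1614.
n = ((z_{α/2} + z_β)/C)² + 3.
(1.645 + 0.842) / 0.1614 = 2.487 / 0.1614 = 15.409.
n = 15.409² + 3 = 237.43 + 3 = 240.4.
Round up.

n = 241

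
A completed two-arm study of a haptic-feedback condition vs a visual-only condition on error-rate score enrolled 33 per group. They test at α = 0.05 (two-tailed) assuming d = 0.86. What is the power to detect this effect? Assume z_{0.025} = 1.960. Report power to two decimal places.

power ≈ 0.94

For two equal groups, power = Φ(d·√(n/2) − z_{α/2}).
d·√(n/2) = 0.86 × √(33/2) = 0.86 × 4.062 = 3.493.
z_β = 3.493 − 1.960 = 1.533.
Power = Φ(1.533) = 0.937.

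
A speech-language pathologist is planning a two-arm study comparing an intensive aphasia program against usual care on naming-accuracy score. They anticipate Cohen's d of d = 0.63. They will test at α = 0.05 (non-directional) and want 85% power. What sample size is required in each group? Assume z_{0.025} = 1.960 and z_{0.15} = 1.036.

n = 46 per group

For two independent groups with equal n: n = 2·((z_{α/2} + z_β) / d)².
z_{α/2} + z_β = 1.960 + 1.036 = 2.996.
n = 2 × (2.996 / 0.63)² = 2 × 4.756² = 2 × 22.62 = 45.2.
Round up to the next whole participant.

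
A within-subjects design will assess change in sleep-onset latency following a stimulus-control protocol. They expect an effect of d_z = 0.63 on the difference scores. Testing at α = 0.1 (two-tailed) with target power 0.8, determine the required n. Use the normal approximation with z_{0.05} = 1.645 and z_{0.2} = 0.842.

n = 16 pairs

For a paired (one-sample on differences) test: n = ((z_{α/2} + z_β) / d)².
z_{α/2} + z_β = 1.645 + 0.842 = 2.487.
n = (2.487 / 0.63)² = 3.948² = 15.58.
Round up.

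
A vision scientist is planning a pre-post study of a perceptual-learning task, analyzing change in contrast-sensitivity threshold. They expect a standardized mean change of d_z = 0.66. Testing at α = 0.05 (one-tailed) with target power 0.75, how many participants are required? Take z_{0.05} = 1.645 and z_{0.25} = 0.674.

For a paired (one-sample on differences) test: n = ((z_{α} + z_β) / d)².
z_{α} + z_β = 1.645 + 0.674 = 2.319.
n = (2.319 / 0.66)² = 3.514² = 12.35.
Round up.

n = 13 pairs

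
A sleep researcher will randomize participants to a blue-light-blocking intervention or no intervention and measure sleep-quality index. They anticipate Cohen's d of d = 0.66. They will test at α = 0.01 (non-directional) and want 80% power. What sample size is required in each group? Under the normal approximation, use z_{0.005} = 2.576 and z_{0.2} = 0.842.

n = 54 per group

For two independent groups with equal n: n = 2·((z_{α/2} + z_β) / d)².
z_{α/2} + z_β = 2.576 + 0.842 = 3.418.
n = 2 × (3.418 / 0.66)² = 2 × 5.179² = 2 × 26.82 = 53.6.
Round up to the next whole participant.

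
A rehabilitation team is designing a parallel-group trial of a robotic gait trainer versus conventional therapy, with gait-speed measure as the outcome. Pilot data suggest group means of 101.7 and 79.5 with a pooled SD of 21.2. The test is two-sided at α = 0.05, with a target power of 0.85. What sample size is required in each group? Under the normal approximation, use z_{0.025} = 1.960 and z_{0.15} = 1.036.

Cohen's d = |M₁ − M₂| / SD_pooled = |101.7 − 79.5| / 21.2 = 22.2 / 21.2 = 1.047.
For two independent groups with equal n: n = 2·((z_{α/2} + z_β) / d)².
z_{α/2} + z_β = 1.960 + 1.036 = 2.996.
n = 2 × (2.996 / 1.047)² = 2 × 2.862² = 2 × 8.19 = 16.4.
Round up to the next whole participant.

n = 17 per group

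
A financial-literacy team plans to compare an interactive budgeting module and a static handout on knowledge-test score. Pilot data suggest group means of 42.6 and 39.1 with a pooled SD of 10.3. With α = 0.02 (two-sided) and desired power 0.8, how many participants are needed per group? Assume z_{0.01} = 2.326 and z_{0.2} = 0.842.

n = 174 per group

Cohen's d = |M₁ − M₂| / SD_pooled = |42.6 − 39.1| / 10.3 = 3.5 / 10.3 = 0.340.
For two independent groups with equal n: n = 2·((z_{α/2} + z_β) / d)².
z_{α/2} + z_β = 2.326 + 0.842 = 3.168.
n = 2 × (3.168 / 0.340)² = 2 × 9.318² = 2 × 86.82 = 173.6.
Round up to the next whole participant.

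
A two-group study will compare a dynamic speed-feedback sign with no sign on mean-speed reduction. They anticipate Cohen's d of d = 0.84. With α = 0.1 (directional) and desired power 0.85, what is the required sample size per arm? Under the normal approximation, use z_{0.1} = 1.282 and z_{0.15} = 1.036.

n = 16 per group

For two independent groups with equal n: n = 2·((z_{α} + z_β) / d)².
z_{α} + z_β = 1.282 + 1.036 = 2.318.
n = 2 × (2.318 / 0.84)² = 2 × 2.760² = 2 × 7.61 = 15.2.
Round up to the next whole participant.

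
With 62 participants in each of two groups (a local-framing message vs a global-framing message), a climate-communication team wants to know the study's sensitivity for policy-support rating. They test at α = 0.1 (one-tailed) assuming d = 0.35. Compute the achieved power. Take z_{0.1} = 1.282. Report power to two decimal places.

For two equal groups, power = Φ(d·√(n/2) − z_{α}).
d·√(n/2) = 0.35 × √(62/2) = 0.35 × 5.568 = 1.949.
z_β = 1.949 − 1.282 = 0.667.
Power = Φ(0.667) = 0.748.

power ≈ 0.75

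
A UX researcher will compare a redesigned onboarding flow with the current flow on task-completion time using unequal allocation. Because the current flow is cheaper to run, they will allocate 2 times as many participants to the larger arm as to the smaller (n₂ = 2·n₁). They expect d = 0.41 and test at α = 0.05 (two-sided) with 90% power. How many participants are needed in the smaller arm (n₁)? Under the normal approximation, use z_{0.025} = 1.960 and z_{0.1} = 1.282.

With allocation ratio k = n₂/n₁ = 2, Var(x̄₁−x̄₂) = σ²(1/n₁ + 1/(k·n₁)) = σ²·(k+1)/(k·n₁).
So n₁ = (1 + 1/k)·((z_{α/2} + z_β)/d)² = 1.500 × (3.242/0.41)².
n₁ = 1.500 × 62.53 = 93.8.
Round up: n₁ = 94, giving n₂ = 2 × 94 = 188.

n₁ = 94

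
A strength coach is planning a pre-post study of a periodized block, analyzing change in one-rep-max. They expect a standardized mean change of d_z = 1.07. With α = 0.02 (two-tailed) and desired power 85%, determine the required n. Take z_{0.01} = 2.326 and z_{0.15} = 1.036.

n = 10 pairs

For a paired (one-sample on differences) test: n = ((z_{α/2} + z_β) / d)².
z_{α/2} + z_β = 2.326 + 1.036 = 3.362.
n = (3.362 / 1.07)² = 3.142² = 9.87.
Round up.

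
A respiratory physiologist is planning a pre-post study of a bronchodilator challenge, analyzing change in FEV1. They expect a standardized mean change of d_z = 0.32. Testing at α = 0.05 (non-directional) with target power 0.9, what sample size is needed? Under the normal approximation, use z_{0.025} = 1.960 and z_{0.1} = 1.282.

n = 103 pairs

For a paired (one-sample on differences) test: n = ((z_{α/2} + z_β) / d)².
z_{α/2} + z_β = 1.960 + 1.282 = 3.242.
n = (3.242 / 0.32)² = 10.131² = 102.64.
Round up.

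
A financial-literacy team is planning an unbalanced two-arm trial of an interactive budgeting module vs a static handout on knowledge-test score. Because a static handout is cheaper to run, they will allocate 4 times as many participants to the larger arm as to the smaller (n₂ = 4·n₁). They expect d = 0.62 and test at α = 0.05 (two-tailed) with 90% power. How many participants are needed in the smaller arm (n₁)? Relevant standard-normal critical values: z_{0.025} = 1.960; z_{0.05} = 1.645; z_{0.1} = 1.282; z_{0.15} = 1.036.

n₁ = 35

With allocation ratio k = n₂/n₁ = 4, Var(x̄₁−x̄₂) = σ²(1/n₁ + 1/(k·n₁)) = σ²·(k+1)/(k·n₁).
So n₁ = (1 + 1/k)·((z_{α/2} + z_β)/d)² = 1.250 × (3.242/0.62)².
n₁ = 1.250 × 27.34 = 34.2.
Round up: n₁ = 35, giving n₂ = 4 × 35 = 140.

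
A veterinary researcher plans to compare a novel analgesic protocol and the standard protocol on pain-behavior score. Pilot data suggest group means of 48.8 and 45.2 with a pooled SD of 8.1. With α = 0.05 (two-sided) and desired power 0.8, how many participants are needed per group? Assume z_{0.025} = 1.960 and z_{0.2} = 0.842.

Cohen's d = |M₁ − M₂| / SD_pooled = |48.8 − 45.2| / 8.1 = 3.6 / 8.1 = 0.444.
For two independent groups with equal n: n = 2·((z_{α/2} + z_β) / d)².
z_{α/2} + z_β = 1.960 + 0.842 = 2.802.
n = 2 × (2.802 / 0.444)² = 2 × 6.311² = 2 × 39.83 = 79.7.
Round up to the next whole participant.

n = 80 per group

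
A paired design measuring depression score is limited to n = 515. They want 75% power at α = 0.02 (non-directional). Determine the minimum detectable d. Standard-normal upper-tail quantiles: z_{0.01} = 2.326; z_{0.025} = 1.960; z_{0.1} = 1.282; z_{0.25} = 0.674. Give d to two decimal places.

d_min ≈ 0.13

For a single sample (or paired design) of n = 515: d_min = (z_{α/2} + z_β)/√n.
z-sum = 2.326 + 0.674 = 3.000.
d_min = 3.000 / √515 = 3.000 / 22.694 = 0.132.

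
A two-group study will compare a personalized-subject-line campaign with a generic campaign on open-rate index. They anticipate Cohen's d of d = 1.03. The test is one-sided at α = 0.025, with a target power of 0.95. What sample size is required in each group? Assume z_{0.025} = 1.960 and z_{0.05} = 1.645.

n = 25 per group

For two independent groups with equal n: n = 2·((z_{α} + z_β) / d)².
z_{α} + z_β = 1.960 + 1.645 = 3.605.
n = 2 × (3.605 / 1.03)² = 2 × 3.500² = 2 × 12.25 = 24.5.
Round up to the next whole participant.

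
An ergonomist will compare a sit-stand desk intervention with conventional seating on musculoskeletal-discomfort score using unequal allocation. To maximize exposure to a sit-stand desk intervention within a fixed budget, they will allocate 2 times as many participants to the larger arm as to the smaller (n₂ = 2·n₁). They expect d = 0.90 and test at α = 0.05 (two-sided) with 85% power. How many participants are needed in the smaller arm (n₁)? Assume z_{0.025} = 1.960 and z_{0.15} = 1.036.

With allocation ratio k = n₂/n₁ = 2, Var(x̄₁−x̄₂) = σ²(1/n₁ + 1/(k·n₁)) = σ²·(k+1)/(k·n₁).
So n₁ = (1 + 1/k)·((z_{α/2} + z_β)/d)² = 1.500 × (2.996/0.90)².
n₁ = 1.500 × 11.08 = 16.6.
Round up: n₁ = 17, giving n₂ = 2 × 17 = 34.

n₁ = 17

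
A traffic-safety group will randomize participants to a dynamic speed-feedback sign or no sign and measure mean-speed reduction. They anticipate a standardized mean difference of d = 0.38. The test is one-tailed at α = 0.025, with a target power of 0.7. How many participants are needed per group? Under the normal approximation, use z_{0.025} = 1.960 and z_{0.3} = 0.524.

n = 86 per group

For two independent groups with equal n: n = 2·((z_{α} + z_β) / d)².
z_{α} + z_β = 1.960 + 0.524 = 2.484.
n = 2 × (2.484 / 0.38)² = 2 × 6.537² = 2 × 42.73 = 85.5.
Round up to the next whole participant.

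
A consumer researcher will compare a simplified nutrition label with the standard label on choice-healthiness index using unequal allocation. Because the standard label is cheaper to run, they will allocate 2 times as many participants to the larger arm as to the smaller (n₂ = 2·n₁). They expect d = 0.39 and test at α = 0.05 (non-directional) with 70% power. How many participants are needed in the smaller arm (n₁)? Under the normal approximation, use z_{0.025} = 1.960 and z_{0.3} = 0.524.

n₁ = 61

With allocation ratio k = n₂/n₁ = 2, Var(x̄₁−x̄₂) = σ²(1/n₁ + 1/(k·n₁)) = σ²·(k+1)/(k·n₁).
So n₁ = (1 + 1/k)·((z_{α/2} + z_β)/d)² = 1.500 × (2.484/0.39)².
n₁ = 1.500 × 40.57 = 60.9.
Round up: n₁ = 61, giving n₂ = 2 × 61 = 122.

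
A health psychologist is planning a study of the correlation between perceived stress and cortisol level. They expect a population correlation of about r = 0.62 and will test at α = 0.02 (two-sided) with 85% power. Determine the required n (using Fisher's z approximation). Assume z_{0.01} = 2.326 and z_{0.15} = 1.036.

Fisher's z: C = ½·ln((1+r)/(1−r)) = ½·ln(4.2632) = 0.7250.
n = ((z_{α/2} + z_β)/C)² + 3.
(2.326 + 1.036) / 0.7250 = 3.362 / 0.7250 = 4.637.
n = 4.637² + 3 = 21.50 + 3 = 24.5.
Round up.

n = 25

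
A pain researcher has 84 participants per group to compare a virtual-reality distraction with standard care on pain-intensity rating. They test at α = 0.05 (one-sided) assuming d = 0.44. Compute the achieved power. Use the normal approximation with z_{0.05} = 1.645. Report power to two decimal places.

For two equal groups, power = Φ(d·√(n/2) − z_{α}).
d·√(n/2) = 0.44 × √(84/2) = 0.44 × 6.481 = 2.852.
z_β = 2.852 − 1.645 = 1.207.
Power = Φ(1.207) = 0.886.

power ≈ 0.89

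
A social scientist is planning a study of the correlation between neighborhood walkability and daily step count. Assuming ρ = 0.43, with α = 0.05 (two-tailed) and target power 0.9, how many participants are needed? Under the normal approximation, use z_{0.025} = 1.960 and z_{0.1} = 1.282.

n = 53

Fisher's z: C = ½·ln((1+r)/(1−r)) = ½·ln(2.5088) = 0.4599.
n = ((z_{α/2} + z_β)/C)² + 3.
(1.960 + 1.282) / 0.4599 = 3.242 / 0.4599 = 7.049.
n = 7.049² + 3 = 49.69 + 3 = 52.7.
Round up.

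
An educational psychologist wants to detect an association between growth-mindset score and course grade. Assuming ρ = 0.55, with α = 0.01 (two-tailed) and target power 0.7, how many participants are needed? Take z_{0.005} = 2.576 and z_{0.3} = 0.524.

n = 29

Fisher's z: C = ½·ln((1+r)/(1−r)) = ½·ln(3.4444) = 0.6184.
n = ((z_{α/2} + z_β)/C)² + 3.
(2.576 + 0.524) / 0.6184 = 3.100 / 0.6184 = 5.013.
n = 5.013² + 3 = 25.13 + 3 = 28.1.
Round up.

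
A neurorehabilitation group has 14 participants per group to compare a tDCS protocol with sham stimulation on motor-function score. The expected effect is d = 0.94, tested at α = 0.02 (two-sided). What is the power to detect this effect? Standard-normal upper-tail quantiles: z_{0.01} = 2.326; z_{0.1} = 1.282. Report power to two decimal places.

power ≈ 0.56

For two equal groups, power = Φ(d·√(n/2) − z_{α/2}).
d·√(n/2) = 0.94 × √(14/2) = 0.94 × 2.646 = 2.487.
z_β = 2.487 − 2.326 = 0.161.
Power = Φ(0.161) = 0.564.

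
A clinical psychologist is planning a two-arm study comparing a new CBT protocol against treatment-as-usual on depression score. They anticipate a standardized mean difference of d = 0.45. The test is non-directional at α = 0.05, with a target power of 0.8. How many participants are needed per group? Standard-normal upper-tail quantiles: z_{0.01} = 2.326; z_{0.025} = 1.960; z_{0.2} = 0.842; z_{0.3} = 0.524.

For two independent groups with equal n: n = 2·((z_{α/2} + z_β) / d)².
z_{α/2} + z_β = 1.960 + 0.842 = 2.802.
n = 2 × (2.802 / 0.45)² = 2 × 6.227² = 2 × 38.77 = 77.5.
Round up to the next whole participant.

n = 78 per group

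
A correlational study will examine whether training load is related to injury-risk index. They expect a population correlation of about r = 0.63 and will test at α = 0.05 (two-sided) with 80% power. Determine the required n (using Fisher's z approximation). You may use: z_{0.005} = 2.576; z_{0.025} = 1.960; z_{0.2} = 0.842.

Fisher's z: C = ½·ln((1+r)/(1−r)) = ½·ln(4.4054) = 0.7414.
n = ((z_{α/2} + z_β)/C)² + 3.
(1.960 + 0.842) / 0.7414 = 2.802 / 0.7414 = 3.779.
n = 3.779² + 3 = 14.28 + 3 = 17.3.
Round up.

n = 18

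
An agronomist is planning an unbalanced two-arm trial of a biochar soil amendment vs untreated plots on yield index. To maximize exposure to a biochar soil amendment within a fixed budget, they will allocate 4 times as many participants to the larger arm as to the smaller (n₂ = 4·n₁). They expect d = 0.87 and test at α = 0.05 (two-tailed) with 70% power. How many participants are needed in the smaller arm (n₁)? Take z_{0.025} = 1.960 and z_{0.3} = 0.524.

n₁ = 11

With allocation ratio k = n₂/n₁ = 4, Var(x̄₁−x̄₂) = σ²(1/n₁ + 1/(k·n₁)) = σ²·(k+1)/(k·n₁).
So n₁ = (1 + 1/k)·((z_{α/2} + z_β)/d)² = 1.250 × (2.484/0.87)².
n₁ = 1.250 × 8.15 = 10.2.
Round up: n₁ = 11, giving n₂ = 4 × 11 = 44.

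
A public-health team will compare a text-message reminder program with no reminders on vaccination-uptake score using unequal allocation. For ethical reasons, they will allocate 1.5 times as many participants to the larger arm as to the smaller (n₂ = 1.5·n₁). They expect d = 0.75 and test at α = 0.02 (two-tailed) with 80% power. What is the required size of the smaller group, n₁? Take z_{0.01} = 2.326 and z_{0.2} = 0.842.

With allocation ratio k = n₂/n₁ = 1.5, Var(x̄₁−x̄₂) = σ²(1/n₁ + 1/(k·n₁)) = σ²·(k+1)/(k·n₁).
So n₁ = (1 + 1/k)·((z_{α/2} + z_β)/d)² = 1.667 × (3.168/0.75)².
n₁ = 1.667 × 17.84 = 29.7.
Round up: n₁ = 30, giving n₂ = 1.5 × 30 = 45.

n₁ = 30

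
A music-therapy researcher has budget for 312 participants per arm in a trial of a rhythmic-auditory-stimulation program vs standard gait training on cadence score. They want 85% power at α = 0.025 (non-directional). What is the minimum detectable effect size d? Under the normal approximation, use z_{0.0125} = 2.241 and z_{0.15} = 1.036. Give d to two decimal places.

For two independent groups of n = 312 each: d_min = (z_{α/2} + z_β)·√(2/n).
z-sum = 2.241 + 1.036 = 3.277.
d_min = 3.277 × √(2/312) = 3.277 × 0.0801 = 0.262.

d_min ≈ 0.26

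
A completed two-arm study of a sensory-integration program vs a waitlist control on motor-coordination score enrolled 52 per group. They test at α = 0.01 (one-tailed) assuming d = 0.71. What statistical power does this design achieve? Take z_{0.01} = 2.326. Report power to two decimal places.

For two equal groups, power = Φ(d·√(n/2) − z_{α}).
d·√(n/2) = 0.71 × √(52/2) = 0.71 × 5.099 = 3.620.
z_β = 3.620 − 2.326 = 1.294.
Power = Φ(1.294) = 0.902.

power ≈ 0.90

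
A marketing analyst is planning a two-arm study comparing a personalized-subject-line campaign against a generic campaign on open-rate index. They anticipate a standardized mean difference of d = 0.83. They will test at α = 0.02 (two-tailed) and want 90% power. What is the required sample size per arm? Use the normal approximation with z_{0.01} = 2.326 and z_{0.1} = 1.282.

For two independent groups with equal n: n = 2·((z_{α/2} + z_β) / d)².
z_{α/2} + z_β = 2.326 + 1.282 = 3.608.
n = 2 × (3.608 / 0.83)² = 2 × 4.347² = 2 × 18.90 = 37.8.
Round up to the next whole participant.

n = 38 per group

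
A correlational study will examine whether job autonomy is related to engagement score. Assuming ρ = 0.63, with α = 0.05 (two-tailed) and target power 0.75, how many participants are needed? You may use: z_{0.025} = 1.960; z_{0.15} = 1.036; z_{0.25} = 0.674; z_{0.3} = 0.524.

n = 16

Fisher's z: C = ½·ln((1+r)/(1−r)) = ½·ln(4.4054) = 0.7414.
n = ((z_{α/2} + z_β)/C)² + 3.
(1.960 + 0.674) / 0.7414 = 2.634 / 0.7414 = 3.553.
n = 3.553² + 3 = 12.62 + 3 = 15.6.
Round up.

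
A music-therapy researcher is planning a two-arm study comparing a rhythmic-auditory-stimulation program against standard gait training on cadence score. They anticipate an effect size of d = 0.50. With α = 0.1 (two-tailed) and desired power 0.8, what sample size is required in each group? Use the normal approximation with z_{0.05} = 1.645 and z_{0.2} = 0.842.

n = 50 per group

For two independent groups with equal n: n = 2·((z_{α/2} + z_β) / d)².
z_{α/2} + z_β = 1.645 + 0.842 = 2.487.
n = 2 × (2.487 / 0.50)² = 2 × 4.974² = 2 × 24.74 = 49.5.
Round up to the next whole participant.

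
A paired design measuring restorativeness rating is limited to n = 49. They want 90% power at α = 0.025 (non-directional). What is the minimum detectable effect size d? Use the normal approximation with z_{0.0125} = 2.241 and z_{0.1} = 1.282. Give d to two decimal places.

For a single sample (or paired design) of n = 49: d_min = (z_{α/2} + z_β)/√n.
z-sum = 2.241 + 1.282 = 3.523.
d_min = 3.523 / √49 = 3.523 / 7.000 = 0.503.

d_min ≈ 0.50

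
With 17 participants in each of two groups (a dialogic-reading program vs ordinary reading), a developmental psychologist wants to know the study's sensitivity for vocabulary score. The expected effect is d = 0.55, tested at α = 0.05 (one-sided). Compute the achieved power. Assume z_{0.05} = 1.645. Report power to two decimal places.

power ≈ 0.48

For two equal groups, power = Φ(d·√(n/2) − z_{α}).
d·√(n/2) = 0.55 × √(17/2) = 0.55 × 2.915 = 1.604.
z_β = 1.604 − 1.645 = -0.041.
Power = Φ(-0.041) = 0.483.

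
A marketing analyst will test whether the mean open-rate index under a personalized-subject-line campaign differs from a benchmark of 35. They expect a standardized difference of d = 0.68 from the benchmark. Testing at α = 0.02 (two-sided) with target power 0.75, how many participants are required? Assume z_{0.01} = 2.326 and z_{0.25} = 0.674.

n = 20

For a one-sample test: n = ((z_{α/2} + z_β) / d)².
z_{α/2} + z_β = 2.326 + 0.674 = 3.000.
n = (3.000 / 0.68)² = 4.412² = 19.46.
Round up.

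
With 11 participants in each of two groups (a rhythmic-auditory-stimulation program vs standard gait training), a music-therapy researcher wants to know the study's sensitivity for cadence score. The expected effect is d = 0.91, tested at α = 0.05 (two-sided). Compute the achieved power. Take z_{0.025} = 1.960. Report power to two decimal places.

power ≈ 0.57

For two equal groups, power = Φ(d·√(n/2) − z_{α/2}).
d·√(n/2) = 0.91 × √(11/2) = 0.91 × 2.345 = 2.134.
z_β = 2.134 − 1.960 = 0.174.
Power = Φ(0.174) = 0.569.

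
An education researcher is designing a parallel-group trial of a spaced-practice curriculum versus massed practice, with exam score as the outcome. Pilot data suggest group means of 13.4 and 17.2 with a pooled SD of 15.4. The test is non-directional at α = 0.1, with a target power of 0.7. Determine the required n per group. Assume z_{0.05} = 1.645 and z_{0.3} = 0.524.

n = 155 per group

Cohen's d = |M₁ − M₂| / SD_pooled = |13.4 − 17.2| / 15.4 = 3.8 / 15.4 = 0.247.
For two independent groups with equal n: n = 2·((z_{α/2} + z_β) / d)².
z_{α/2} + z_β = 1.645 + 0.524 = 2.169.
n = 2 × (2.169 / 0.247)² = 2 × 8.781² = 2 × 77.11 = 154.2.
Round up to the next whole participant.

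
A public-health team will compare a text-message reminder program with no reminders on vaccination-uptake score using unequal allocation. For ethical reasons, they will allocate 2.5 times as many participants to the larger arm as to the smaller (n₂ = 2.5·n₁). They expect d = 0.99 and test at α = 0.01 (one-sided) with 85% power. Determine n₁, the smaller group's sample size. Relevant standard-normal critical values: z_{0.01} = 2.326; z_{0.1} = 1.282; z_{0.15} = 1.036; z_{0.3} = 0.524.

With allocation ratio k = n₂/n₁ = 2.5, Var(x̄₁−x̄₂) = σ²(1/n₁ + 1/(k·n₁)) = σ²·(k+1)/(k·n₁).
So n₁ = (1 + 1/k)·((z_{α} + z_β)/d)² = 1.400 × (3.362/0.99)².
n₁ = 1.400 × 11.53 = 16.1.
Round up: n₁ = 17, giving n₂ = ⌈2.5 × 17⌉ = ⌈42.5⌉ = 43.

n₁ = 17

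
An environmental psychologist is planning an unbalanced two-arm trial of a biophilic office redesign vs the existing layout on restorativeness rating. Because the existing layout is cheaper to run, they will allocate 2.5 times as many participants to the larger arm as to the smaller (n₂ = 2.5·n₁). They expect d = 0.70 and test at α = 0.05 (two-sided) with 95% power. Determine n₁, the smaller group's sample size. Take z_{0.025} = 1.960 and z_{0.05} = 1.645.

With allocation ratio k = n₂/n₁ = 2.5, Var(x̄₁−x̄₂) = σ²(1/n₁ + 1/(k·n₁)) = σ²·(k+1)/(k·n₁).
So n₁ = (1 + 1/k)·((z_{α/2} + z_β)/d)² = 1.400 × (3.605/0.70)².
n₁ = 1.400 × 26.52 = 37.1.
Round up: n₁ = 38, giving n₂ = 2.5 × 38 = 95.

n₁ = 38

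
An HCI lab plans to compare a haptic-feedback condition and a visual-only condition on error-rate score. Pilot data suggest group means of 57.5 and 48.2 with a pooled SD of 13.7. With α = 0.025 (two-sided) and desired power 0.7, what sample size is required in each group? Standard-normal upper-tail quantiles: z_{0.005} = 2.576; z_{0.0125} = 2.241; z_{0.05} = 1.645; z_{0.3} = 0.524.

Cohen's d = |M₁ − M₂| / SD_pooled = |57.5 − 48.2| / 13.7 = 9.3 / 13.7 = 0.679.
For two independent groups with equal n: n = 2·((z_{α/2} + z_β) / d)².
z_{α/2} + z_β = 2.241 + 0.524 = 2.765.
n = 2 × (2.765 / 0.679)² = 2 × 4.072² = 2 × 16.58 = 33.2.
Round up to the next whole participant.

n = 34 per group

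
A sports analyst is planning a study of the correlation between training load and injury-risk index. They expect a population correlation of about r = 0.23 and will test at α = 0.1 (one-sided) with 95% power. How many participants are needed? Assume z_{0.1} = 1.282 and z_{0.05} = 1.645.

n = 160

Fisher's z: C = ½·ln((1+r)/(1−r)) = ½·ln(1.5974) = 0.2342.
n = ((z_{α} + z_β)/C)² + 3.
(1.282 + 1.645) / 0.2342 = 2.927 / 0.2342 = 12.498.
n = 12.498² + 3 = 156.20 + 3 = 159.2.
Round up.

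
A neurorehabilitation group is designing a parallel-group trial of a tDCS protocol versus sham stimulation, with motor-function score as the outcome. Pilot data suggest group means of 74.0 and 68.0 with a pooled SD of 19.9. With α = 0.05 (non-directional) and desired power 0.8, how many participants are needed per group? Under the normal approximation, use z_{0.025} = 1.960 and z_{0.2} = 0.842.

n = 173 per group

Cohen's d = |M₁ − M₂| / SD_pooled = |74.0 − 68.0| / 19.9 = 6.0 / 19.9 = 0.302.
For two independent groups with equal n: n = 2·((z_{α/2} + z_β) / d)².
z_{α/2} + z_β = 1.960 + 0.842 = 2.802.
n = 2 × (2.802 / 0.302)² = 2 × 9.278² = 2 × 86.08 = 172.2.
Round up to the next whole participant.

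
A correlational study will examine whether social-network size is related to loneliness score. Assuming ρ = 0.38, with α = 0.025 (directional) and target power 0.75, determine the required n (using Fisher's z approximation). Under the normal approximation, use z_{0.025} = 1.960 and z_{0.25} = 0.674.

n = 47

Fisher's z: C = ½·ln((1+r)/(1−r)) = ½·ln(2.2258) = 0.4001.
n = ((z_{α} + z_β)/C)² + 3.
(1.960 + 0.674) / 0.4001 = 2.634 / 0.4001 = 6.583.
n = 6.583² + 3 = 43.34 + 3 = 46.3.
Round up.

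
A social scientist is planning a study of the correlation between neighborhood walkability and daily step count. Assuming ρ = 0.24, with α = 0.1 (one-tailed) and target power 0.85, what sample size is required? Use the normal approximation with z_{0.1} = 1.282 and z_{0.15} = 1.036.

n = 93

Fisher's z: C = ½·ln((1+r)/(1−r)) = ½·ln(1.6316) = 0.2448.
n = ((z_{α} + z_β)/C)² + 3.
(1.282 + 1.036) / 0.2448 = 2.318 / 0.2448 = 9.469.
n = 9.469² + 3 = 89.66 + 3 = 92.7.
Round up.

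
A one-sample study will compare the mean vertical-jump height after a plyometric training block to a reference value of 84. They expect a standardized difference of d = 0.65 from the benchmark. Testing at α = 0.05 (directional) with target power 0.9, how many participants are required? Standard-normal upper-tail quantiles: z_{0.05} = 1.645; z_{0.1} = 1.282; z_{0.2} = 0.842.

n = 21

For a one-sample test: n = ((z_{α} + z_β) / d)².
z_{α} + z_β = 1.645 + 1.282 = 2.927.
n = (2.927 / 0.65)² = 4.503² = 20.28.
Round up.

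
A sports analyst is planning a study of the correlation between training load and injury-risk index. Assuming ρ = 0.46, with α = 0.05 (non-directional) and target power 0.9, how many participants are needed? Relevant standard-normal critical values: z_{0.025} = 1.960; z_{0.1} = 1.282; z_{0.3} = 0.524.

n = 46

Fisher's z: C = ½·ln((1+r)/(1−r)) = ½·ln(2.7037) = 0.4973.
n = ((z_{α/2} + z_β)/C)² + 3.
(1.960 + 1.282) / 0.4973 = 3.242 / 0.4973 = 6.519.
n = 6.519² + 3 = 42.50 + 3 = 45.5.
Round up.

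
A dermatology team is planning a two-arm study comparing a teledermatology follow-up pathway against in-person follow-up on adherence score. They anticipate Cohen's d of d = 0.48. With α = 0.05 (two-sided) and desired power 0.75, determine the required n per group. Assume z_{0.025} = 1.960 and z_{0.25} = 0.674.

n = 61 per group

For two independent groups with equal n: n = 2·((z_{α/2} + z_β) / d)².
z_{α/2} + z_β = 1.960 + 0.674 = 2.634.
n = 2 × (2.634 / 0.48)² = 2 × 5.487² = 2 × 30.11 = 60.2.
Round up to the next whole participant.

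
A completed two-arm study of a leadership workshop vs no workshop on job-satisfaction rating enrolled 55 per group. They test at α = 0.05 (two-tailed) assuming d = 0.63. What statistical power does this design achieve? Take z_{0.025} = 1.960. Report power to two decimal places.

power ≈ 0.91

For two equal groups, power = Φ(d·√(n/2) − z_{α/2}).
d·√(n/2) = 0.63 × √(55/2) = 0.63 × 5.244 = 3.304.
z_β = 3.304 − 1.960 = 1.344.
Power = Φ(1.344) = 0.910.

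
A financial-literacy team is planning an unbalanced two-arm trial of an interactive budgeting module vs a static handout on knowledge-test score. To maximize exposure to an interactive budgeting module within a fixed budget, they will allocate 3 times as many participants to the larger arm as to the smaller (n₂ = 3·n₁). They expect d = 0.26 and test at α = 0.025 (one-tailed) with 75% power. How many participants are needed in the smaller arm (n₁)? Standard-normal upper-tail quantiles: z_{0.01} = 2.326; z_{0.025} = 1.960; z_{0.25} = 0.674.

n₁ = 137

With allocation ratio k = n₂/n₁ = 3, Var(x̄₁−x̄₂) = σ²(1/n₁ + 1/(k·n₁)) = σ²·(k+1)/(k·n₁).
So n₁ = (1 + 1/k)·((z_{α} + z_β)/d)² = 1.333 × (2.634/0.26)².
n₁ = 1.333 × 102.63 = 136.8.
Round up: n₁ = 137, giving n₂ = 3 × 137 = 411.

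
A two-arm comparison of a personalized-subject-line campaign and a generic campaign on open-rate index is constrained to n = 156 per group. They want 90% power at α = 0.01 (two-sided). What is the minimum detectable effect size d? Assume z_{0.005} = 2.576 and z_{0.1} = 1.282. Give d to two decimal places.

For two independent groups of n = 156 each: d_min = (z_{α/2} + z_β)·√(2/n).
z-sum = 2.576 + 1.282 = 3.858.
d_min = 3.858 × √(2/156) = 3.858 × 0.1132 = 0.437.

d_min ≈ 0.44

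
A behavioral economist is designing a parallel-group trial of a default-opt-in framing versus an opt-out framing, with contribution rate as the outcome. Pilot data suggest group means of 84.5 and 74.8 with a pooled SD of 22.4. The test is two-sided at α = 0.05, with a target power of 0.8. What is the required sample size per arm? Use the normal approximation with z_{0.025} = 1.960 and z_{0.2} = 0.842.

Cohen's d = |M₁ − M₂| / SD_pooled = |84.5 − 74.8| / 22.4 = 9.7 / 22.4 = 0.433.
For two independent groups with equal n: n = 2·((z_{α/2} + z_β) / d)².
z_{α/2} + z_β = 1.960 + 0.842 = 2.802.
n = 2 × (2.802 / 0.433)² = 2 × 6.471² = 2 × 41.88 = 83.8.
Round up to the next whole participant.

n = 84 per group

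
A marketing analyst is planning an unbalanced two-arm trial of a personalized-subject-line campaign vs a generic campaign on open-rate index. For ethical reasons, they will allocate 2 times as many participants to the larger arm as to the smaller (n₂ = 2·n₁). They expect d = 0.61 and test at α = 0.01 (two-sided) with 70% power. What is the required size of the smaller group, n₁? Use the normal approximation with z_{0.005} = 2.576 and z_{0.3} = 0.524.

n₁ = 39

With allocation ratio k = n₂/n₁ = 2, Var(x̄₁−x̄₂) = σ²(1/n₁ + 1/(k·n₁)) = σ²·(k+1)/(k·n₁).
So n₁ = (1 + 1/k)·((z_{α/2} + z_β)/d)² = 1.500 × (3.100/0.61)².
n₁ = 1.500 × 25.83 = 38.7.
Round up: n₁ = 39, giving n₂ = 2 × 39 = 78.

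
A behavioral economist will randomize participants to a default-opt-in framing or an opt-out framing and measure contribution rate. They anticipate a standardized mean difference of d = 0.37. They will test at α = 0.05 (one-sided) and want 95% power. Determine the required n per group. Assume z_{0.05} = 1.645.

For two independent groups with equal n: n = 2·((z_{α} + z_β) / d)².
z_{α} + z_β = 1.645 + 1.645 = 3.290.
n = 2 × (3.290 / 0.37)² = 2 × 8.892² = 2 × 79.07 = 158.1.
Round up to the next whole participant.

n = 159 per group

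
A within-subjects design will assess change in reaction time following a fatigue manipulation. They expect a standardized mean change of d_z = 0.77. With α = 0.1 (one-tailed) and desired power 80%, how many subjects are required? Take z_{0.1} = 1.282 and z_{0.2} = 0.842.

For a paired (one-sample on differences) test: n = ((z_{α} + z_β) / d)².
z_{α} + z_β = 1.282 + 0.842 = 2.124.
n = (2.124 / 0.77)² = 2.758² = 7.61.
Round up.

n = 8 pairs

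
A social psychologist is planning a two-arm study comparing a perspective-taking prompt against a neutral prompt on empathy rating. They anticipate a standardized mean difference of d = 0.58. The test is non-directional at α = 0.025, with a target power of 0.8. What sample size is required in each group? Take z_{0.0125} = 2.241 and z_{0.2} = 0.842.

For two independent groups with equal n: n = 2·((z_{α/2} + z_β) / d)².
z_{α/2} + z_β = 2.241 + 0.842 = 3.083.
n = 2 × (3.083 / 0.58)² = 2 × 5.316² = 2 × 28.25 = 56.5.
Round up to the next whole participant.

n = 57 per group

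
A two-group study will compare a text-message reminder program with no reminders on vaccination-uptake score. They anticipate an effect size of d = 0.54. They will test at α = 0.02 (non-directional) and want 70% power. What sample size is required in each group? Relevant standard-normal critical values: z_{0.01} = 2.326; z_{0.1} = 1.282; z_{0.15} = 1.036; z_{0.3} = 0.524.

n = 56 per group

For two independent groups with equal n: n = 2·((z_{α/2} + z_β) / d)².
z_{α/2} + z_β = 2.326 + 0.524 = 2.850.
n = 2 × (2.850 / 0.54)² = 2 × 5.278² = 2 × 27.85 = 55.7.
Round up to the next whole participant.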